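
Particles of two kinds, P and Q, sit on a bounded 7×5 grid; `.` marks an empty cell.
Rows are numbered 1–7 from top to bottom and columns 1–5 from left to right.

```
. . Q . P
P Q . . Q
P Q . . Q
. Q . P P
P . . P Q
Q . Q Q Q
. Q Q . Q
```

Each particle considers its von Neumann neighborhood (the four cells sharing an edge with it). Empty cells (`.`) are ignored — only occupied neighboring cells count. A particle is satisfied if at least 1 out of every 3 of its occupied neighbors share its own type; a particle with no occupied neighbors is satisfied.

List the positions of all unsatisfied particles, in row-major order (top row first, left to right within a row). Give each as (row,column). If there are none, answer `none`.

(1,5), (5,1), (6,1)

(1,3)Q 0/0 ✓
(1,5)P 0/1 ✗
(2,1)P 1/2 ✓
(2,2)Q 1/2 ✓
(2,5)Q 1/2 ✓
(3,1)P 1/2 ✓
(3,2)Q 2/3 ✓
(3,5)Q 1/2 ✓
(4,2)Q 1/1 ✓
(4,4)P 2/2 ✓
(4,5)P 1/3 ✓
(5,1)P 0/1 ✗
(5,4)P 1/3 ✓
(5,5)Q 1/3 ✓
(6,1)Q 0/1 ✗
(6,3)Q 2/2 ✓
(6,4)Q 2/3 ✓
(6,5)Q 3/3 ✓
(7,2)Q 1/1 ✓
(7,3)Q 2/2 ✓
(7,5)Q 1/1 ✓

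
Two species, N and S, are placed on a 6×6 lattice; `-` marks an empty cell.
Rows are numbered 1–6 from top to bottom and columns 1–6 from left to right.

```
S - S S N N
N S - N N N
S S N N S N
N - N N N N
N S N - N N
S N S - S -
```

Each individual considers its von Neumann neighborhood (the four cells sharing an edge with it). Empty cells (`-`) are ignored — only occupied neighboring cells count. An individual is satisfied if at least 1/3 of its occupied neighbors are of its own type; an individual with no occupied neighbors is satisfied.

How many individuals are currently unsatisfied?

8

(1,1)S 0/1 not
(1,3)S 1/1 satisfied
(1,4)S 1/3 satisfied
(1,5)N 2/3 satisfied
(1,6)N 2/2 satisfied
(2,1)N 0/3 not
(2,2)S 1/2 satisfied
(2,4)N 2/3 satisfied
(2,5)N 3/4 satisfied
(2,6)N 3/3 satisfied
(3,1)S 1/3 satisfied
(3,2)S 2/3 satisfied
(3,3)N 2/3 satisfied
(3,4)N 3/4 satisfied
(3,5)S 0/4 not
(3,6)N 2/3 satisfied
(4,1)N 1/2 satisfied
(4,3)N 3/3 satisfied
(4,4)N 3/3 satisfied
(4,5)N 3/4 satisfied
(4,6)N 3/3 satisfied
(5,1)N 1/3 satisfied
(5,2)S 0/3 not
(5,3)N 1/3 satisfied
(5,5)N 2/3 satisfied
(5,6)N 2/2 satisfied
(6,1)S 0/2 not
(6,2)N 0/3 not
(6,3)S 0/2 not
(6,5)S 0/1 not
Unsatisfied: (1,1), (2,1), (3,5), (5,2), (6,1), (6,2), (6,3), (6,5) — 8 in total.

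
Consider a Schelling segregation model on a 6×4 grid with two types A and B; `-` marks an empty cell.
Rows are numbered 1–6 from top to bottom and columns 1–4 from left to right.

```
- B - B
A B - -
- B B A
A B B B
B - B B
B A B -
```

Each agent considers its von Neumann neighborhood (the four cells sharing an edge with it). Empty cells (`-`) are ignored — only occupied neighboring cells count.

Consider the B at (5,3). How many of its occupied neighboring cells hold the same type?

3

Occupied neighbors of (5,3): (4,3)=B, (6,3)=B, (5,4)=B.
Same type (B): 3 of 3.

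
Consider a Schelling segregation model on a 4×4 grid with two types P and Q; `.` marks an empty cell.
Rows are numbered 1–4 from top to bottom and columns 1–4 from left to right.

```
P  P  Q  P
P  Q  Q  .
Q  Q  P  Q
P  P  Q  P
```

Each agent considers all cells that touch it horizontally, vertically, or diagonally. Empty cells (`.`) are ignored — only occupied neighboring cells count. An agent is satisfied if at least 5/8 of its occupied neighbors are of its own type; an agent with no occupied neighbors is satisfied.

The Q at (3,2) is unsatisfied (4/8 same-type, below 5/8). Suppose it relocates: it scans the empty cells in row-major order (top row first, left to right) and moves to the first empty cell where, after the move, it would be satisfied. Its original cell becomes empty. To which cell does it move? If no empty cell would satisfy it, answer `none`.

none

Vacating (3,2). Empty cells in order:
  (2,4): 3/5 same-type → still unsatisfied.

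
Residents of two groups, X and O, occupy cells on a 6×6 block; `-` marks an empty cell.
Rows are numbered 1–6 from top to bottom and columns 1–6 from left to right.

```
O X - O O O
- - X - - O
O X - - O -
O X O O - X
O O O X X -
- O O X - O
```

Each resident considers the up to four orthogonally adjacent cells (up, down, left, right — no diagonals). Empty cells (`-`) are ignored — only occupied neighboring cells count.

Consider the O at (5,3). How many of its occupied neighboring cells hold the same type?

Occupied neighbors of (5,3): (4,3)=O, (6,3)=O, (5,2)=O, (5,4)=X.
Same type (O): 3 of 4.

3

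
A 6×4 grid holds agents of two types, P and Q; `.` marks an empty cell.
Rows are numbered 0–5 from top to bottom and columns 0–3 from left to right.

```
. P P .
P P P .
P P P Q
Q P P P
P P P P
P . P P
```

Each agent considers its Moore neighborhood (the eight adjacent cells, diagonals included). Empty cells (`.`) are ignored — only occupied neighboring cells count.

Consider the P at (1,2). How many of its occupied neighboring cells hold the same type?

Occupied neighbors of (1,2): (0,1)=P, (0,2)=P, (1,1)=P, (2,1)=P, (2,2)=P, (2,3)=Q.
Same type (P): 5 of 6.

5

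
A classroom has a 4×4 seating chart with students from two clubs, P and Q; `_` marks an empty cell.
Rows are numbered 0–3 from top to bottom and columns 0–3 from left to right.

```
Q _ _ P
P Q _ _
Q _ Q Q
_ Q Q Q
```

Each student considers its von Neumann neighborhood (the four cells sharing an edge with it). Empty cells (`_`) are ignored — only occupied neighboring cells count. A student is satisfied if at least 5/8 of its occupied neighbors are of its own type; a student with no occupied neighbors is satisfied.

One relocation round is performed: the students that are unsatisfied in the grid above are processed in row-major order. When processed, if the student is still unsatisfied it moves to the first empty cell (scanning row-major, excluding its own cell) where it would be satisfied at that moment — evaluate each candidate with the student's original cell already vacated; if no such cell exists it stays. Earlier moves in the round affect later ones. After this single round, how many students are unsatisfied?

1

Initially unsatisfied (in order): (0,0), (1,0), (1,1), (2,0).
  (0,0) → (0,1).
  (1,0): no empty cell satisfies it; stays.
  (1,1) → (1,2).
  (2,0) → (0,2).
Resulting grid:
_ Q Q P
P _ Q _
_ _ Q Q
_ Q Q Q
Unsatisfied now: (0,3).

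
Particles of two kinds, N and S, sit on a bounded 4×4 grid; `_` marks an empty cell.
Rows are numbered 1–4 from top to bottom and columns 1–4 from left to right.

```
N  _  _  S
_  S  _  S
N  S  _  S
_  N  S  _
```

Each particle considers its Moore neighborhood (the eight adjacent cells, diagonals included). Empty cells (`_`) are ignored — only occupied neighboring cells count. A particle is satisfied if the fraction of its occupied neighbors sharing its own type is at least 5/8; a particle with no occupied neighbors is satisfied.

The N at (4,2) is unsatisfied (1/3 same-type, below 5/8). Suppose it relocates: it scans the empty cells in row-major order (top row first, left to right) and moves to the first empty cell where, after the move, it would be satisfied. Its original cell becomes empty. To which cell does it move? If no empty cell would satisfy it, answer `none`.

Vacating (4,2). Empty cells in order:
  (1,2): 1/2 same-type → still unsatisfied.
  (1,3): 0/3 same-type → still unsatisfied.
  (2,1): 2/4 same-type → still unsatisfied.
  (2,3): 0/5 same-type → still unsatisfied.
  (3,3): 0/5 same-type → still unsatisfied.
  (4,1): 1/2 same-type → still unsatisfied.
  (4,4): 0/2 same-type → still unsatisfied.

none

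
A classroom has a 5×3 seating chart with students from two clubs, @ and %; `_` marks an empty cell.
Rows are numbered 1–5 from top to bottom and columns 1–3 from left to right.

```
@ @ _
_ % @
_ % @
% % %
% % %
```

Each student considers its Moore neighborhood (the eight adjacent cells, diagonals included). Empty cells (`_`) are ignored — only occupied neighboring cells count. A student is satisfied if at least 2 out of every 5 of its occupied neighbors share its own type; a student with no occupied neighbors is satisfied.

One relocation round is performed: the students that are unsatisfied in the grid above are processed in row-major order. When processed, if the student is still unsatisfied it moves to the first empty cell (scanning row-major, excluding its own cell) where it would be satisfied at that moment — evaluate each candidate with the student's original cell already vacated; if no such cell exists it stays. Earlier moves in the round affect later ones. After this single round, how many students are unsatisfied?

Initially unsatisfied (in order): (2,2), (3,3).
  (2,2) → (3,1).
  (3,3) → (1,3).
Resulting grid:
@ @ @
_ _ @
% % _
% % %
% % %
All satisfied now.

0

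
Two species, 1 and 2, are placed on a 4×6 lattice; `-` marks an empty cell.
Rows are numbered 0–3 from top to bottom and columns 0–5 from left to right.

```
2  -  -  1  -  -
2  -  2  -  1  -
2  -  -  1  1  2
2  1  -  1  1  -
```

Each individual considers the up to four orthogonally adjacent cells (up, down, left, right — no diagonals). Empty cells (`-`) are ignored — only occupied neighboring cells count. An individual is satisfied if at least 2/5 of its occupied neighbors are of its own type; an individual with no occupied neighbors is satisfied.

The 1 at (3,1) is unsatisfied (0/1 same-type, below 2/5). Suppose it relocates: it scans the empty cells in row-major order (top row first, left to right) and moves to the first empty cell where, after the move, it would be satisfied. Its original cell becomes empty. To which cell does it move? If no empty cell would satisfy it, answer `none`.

(0,2)

Vacating (3,1). Empty cells in order:
  (0,1): 0/1 same-type → still unsatisfied.
  (0,2): 1/2 same-type → satisfied — stop here.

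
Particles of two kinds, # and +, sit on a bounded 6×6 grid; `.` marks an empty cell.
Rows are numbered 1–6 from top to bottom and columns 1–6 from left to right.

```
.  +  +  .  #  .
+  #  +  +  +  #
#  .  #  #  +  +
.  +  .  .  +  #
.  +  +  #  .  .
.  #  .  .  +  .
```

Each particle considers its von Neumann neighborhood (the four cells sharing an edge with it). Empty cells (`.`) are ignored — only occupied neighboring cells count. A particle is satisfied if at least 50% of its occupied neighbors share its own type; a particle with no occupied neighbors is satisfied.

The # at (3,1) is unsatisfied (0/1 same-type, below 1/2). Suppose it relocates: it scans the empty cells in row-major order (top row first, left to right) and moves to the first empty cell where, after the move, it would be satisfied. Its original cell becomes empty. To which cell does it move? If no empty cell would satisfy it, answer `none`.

Vacating (3,1). Empty cells in order:
  (1,1): 0/2 same-type → still unsatisfied.
  (1,4): 1/3 same-type → still unsatisfied.
  (1,6): 2/2 same-type → satisfied — stop here.

(1,6)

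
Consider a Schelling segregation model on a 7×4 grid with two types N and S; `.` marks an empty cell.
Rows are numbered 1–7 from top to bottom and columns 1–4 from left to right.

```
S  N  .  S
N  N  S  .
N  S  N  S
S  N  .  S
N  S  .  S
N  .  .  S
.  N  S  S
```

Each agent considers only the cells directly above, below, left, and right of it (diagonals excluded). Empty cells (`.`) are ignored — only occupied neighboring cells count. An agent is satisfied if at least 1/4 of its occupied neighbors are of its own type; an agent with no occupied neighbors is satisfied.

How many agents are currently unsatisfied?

Row 1: (1,1)S 0/2 not · (1,2)N 1/2 satisfied · (1,4)S 0/0 satisfied
Row 2: (2,1)N 2/3 satisfied · (2,2)N 2/4 satisfied · (2,3)S 0/2 not
Row 3: (3,1)N 1/3 satisfied · (3,2)S 0/4 not · (3,3)N 0/3 not · (3,4)S 1/2 satisfied
Row 4: (4,1)S 0/3 not · (4,2)N 0/3 not · (4,4)S 2/2 satisfied
Row 5: (5,1)N 1/3 satisfied · (5,2)S 0/2 not · (5,4)S 2/2 satisfied
Row 6: (6,1)N 1/1 satisfied · (6,4)S 2/2 satisfied
Row 7: (7,2)N 0/1 not · (7,3)S 1/2 satisfied · (7,4)S 2/2 satisfied
Unsatisfied: (1,1), (2,3), (3,2), (3,3), (4,1), (4,2), (5,2), (7,2) — 8 in total.

8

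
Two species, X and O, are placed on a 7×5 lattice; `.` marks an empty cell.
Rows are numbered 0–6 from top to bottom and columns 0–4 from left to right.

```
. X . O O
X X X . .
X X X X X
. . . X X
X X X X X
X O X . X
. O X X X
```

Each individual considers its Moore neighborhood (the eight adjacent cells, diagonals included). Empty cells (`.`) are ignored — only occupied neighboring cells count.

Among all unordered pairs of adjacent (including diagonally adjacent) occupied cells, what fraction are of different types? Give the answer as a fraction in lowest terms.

Scan each occupied cell's neighbors to the right and below (and the two forward diagonals) so each pair is counted once.
From row 0: 1 unlike of 5 pairs (running 1/5).
From row 1: 0 unlike of 10 pairs (running 1/15).
From row 2: 0 unlike of 9 pairs (running 1/24).
From row 3: 0 unlike of 6 pairs (running 1/30).
From row 4: 3 unlike of 14 pairs (running 4/44).
From row 5: 5 unlike of 10 pairs (running 9/54).
From row 6: 1 unlike of 3 pairs (running 10/57).
Total adjacent occupied pairs: 57; unlike-type pairs: 10.
10/57 is already in lowest terms.

10/57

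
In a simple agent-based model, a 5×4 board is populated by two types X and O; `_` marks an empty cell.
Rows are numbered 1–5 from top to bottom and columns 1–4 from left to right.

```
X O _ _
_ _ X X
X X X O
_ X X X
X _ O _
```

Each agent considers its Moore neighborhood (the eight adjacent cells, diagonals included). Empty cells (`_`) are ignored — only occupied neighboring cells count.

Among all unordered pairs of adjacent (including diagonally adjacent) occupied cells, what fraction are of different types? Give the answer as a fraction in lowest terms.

2/5

Scan each occupied cell's neighbors to the right and below (and the two forward diagonals) so each pair is counted once.
From row 1: 2 unlike of 2 pairs (running 2/2).
From row 2: 2 unlike of 6 pairs (running 4/8).
From row 3: 3 unlike of 11 pairs (running 7/19).
From row 4: 3 unlike of 6 pairs (running 10/25).
Total adjacent occupied pairs: 25; unlike-type pairs: 10.
10/25 reduces to 2/5.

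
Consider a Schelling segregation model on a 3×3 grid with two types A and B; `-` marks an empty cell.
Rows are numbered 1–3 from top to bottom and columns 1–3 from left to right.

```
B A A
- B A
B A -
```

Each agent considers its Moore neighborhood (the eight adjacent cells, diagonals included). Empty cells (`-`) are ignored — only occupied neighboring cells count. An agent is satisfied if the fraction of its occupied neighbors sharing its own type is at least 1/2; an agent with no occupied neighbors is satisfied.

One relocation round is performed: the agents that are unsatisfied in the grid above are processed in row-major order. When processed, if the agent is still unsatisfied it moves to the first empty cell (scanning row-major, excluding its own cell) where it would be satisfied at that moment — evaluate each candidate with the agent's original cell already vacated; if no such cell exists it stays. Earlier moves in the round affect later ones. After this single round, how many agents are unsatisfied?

1

Initially unsatisfied (in order): (2,2), (3,2).
  (2,2) → (2,1).
  (3,2) → (2,2).
Resulting grid:
B A A
B A A
B - -
Unsatisfied now: (1,1).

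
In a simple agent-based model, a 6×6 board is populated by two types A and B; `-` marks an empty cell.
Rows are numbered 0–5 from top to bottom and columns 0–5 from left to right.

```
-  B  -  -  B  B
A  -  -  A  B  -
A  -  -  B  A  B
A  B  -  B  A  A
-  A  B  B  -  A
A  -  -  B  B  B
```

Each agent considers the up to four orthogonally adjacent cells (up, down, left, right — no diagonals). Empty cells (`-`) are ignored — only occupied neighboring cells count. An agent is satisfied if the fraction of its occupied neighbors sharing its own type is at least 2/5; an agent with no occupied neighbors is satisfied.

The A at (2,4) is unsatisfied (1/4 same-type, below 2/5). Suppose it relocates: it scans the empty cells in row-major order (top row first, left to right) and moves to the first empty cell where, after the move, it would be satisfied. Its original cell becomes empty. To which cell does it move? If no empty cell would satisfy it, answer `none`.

(0,0)

Vacating (2,4). Empty cells in order:
  (0,0): 1/2 same-type → satisfied — stop here.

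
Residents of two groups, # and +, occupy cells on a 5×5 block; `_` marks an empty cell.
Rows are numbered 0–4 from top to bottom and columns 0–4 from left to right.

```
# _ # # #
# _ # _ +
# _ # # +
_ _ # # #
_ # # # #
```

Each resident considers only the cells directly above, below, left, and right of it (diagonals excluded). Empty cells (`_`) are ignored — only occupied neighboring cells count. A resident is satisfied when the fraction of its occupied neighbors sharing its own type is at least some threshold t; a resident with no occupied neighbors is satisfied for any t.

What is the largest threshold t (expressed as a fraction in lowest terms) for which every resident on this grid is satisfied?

(0,0)# 1/1
(0,2)# 2/2
(0,3)# 2/2
(0,4)# 1/2
(1,0)# 2/2
(1,2)# 2/2
(1,4)+ 1/2
(2,0)# 1/1
(2,2)# 3/3
(2,3)# 2/3
(2,4)+ 1/3
(3,2)# 3/3
(3,3)# 4/4
(3,4)# 2/3
(4,1)# 1/1
(4,2)# 3/3
(4,3)# 3/3
(4,4)# 2/2
The smallest same-type fraction is 1/3 at (2,4), which reduces to 1/3. Any threshold above that leaves this resident unsatisfied.

1/3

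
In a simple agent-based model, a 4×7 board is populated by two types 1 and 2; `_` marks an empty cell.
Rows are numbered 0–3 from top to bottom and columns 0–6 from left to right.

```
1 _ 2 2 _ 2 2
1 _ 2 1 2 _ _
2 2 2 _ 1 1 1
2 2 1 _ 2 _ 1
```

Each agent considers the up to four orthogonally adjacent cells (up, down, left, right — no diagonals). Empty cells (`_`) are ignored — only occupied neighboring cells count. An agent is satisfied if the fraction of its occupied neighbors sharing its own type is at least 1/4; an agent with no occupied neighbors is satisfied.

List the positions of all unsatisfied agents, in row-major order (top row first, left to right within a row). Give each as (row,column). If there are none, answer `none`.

Row 0: (0,0)1 1/1 satisfied · (0,2)2 2/2 satisfied · (0,3)2 1/2 satisfied · (0,5)2 1/1 satisfied · (0,6)2 1/1 satisfied
Row 1: (1,0)1 1/2 satisfied · (1,2)2 2/3 satisfied · (1,3)1 0/3 not · (1,4)2 0/2 not
Row 2: (2,0)2 2/3 satisfied · (2,1)2 3/3 satisfied · (2,2)2 2/3 satisfied · (2,4)1 1/3 satisfied · (2,5)1 2/2 satisfied · (2,6)1 2/2 satisfied
Row 3: (3,0)2 2/2 satisfied · (3,1)2 2/3 satisfied · (3,2)1 0/2 not · (3,4)2 0/1 not · (3,6)1 1/1 satisfied

(1,3), (1,4), (3,2), (3,4)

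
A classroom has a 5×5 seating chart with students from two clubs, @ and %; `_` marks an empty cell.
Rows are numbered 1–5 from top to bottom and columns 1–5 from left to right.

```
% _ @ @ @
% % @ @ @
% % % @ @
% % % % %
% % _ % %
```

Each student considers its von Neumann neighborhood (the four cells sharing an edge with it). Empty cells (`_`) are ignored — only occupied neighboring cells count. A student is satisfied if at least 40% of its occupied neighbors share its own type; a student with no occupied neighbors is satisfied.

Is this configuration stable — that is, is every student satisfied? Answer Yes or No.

Yes

(1,1)% 1/1 satisfied
(1,3)@ 2/2 satisfied
(1,4)@ 3/3 satisfied
(1,5)@ 2/2 satisfied
(2,1)% 3/3 satisfied
(2,2)% 2/3 satisfied
(2,3)@ 2/4 satisfied
(2,4)@ 4/4 satisfied
(2,5)@ 3/3 satisfied
(3,1)% 3/3 satisfied
(3,2)% 4/4 satisfied
(3,3)% 2/4 satisfied
(3,4)@ 2/4 satisfied
(3,5)@ 2/3 satisfied
(4,1)% 3/3 satisfied
(4,2)% 4/4 satisfied
(4,3)% 3/3 satisfied
(4,4)% 3/4 satisfied
(4,5)% 2/3 satisfied
(5,1)% 2/2 satisfied
(5,2)% 2/2 satisfied
(5,4)% 2/2 satisfied
(5,5)% 2/2 satisfied
All meet the threshold, so the configuration is stable.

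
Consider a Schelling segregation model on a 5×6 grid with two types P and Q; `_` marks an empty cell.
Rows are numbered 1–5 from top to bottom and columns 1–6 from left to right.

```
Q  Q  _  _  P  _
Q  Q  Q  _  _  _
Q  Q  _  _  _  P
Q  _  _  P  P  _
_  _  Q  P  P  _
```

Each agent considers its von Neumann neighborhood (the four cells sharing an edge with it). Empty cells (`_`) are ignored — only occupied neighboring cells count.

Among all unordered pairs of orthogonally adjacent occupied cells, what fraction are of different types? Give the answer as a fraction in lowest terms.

1/14

Scan each occupied cell's neighbors to the right and below so each pair is counted once.
From row 1: 0 unlike of 3 pairs (running 0/3).
From row 2: 0 unlike of 4 pairs (running 0/7).
From row 3: 0 unlike of 2 pairs (running 0/9).
From row 4: 0 unlike of 3 pairs (running 0/12).
From row 5: 1 unlike of 2 pairs (running 1/14).
Total adjacent occupied pairs: 14; unlike-type pairs: 1.
1/14 is already in lowest terms.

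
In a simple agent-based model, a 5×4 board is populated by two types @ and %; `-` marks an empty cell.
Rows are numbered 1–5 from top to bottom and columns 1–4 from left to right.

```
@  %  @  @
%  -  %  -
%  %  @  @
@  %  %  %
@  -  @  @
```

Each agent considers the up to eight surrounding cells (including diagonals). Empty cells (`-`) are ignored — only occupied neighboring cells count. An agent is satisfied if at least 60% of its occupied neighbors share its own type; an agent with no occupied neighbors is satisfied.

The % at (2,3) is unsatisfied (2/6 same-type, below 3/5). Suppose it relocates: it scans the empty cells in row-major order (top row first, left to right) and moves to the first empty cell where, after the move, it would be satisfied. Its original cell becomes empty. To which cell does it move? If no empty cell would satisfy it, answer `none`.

none

Vacating (2,3). Empty cells in order:
  (2,2): 4/7 same-type → still unsatisfied.
  (2,4): 0/4 same-type → still unsatisfied.
  (5,2): 2/5 same-type → still unsatisfied.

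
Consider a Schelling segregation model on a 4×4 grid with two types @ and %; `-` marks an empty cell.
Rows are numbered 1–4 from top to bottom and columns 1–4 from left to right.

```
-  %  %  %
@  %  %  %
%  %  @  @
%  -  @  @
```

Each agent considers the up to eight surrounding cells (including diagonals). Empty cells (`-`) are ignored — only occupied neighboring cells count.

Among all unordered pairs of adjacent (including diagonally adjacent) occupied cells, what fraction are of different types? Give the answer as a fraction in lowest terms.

11/34

Scan each occupied cell's neighbors to the right and below (and the two forward diagonals) so each pair is counted once.
From row 1: 1 unlike of 10 pairs (running 1/10).
From row 2: 8 unlike of 13 pairs (running 9/23).
From row 3: 2 unlike of 10 pairs (running 11/33).
From row 4: 0 unlike of 1 pairs (running 11/34).
Total adjacent occupied pairs: 34; unlike-type pairs: 11.
11/34 is already in lowest terms.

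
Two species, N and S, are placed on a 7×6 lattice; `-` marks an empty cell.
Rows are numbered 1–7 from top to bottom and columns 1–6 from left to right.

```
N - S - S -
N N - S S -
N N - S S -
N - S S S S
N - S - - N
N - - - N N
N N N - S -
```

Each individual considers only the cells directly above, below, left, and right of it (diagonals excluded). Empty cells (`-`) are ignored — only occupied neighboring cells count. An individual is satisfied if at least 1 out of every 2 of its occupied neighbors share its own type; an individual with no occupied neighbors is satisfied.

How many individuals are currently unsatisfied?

(1,1)N 1/1 satisfied
(1,3)S 0/0 satisfied
(1,5)S 1/1 satisfied
(2,1)N 3/3 satisfied
(2,2)N 2/2 satisfied
(2,4)S 2/2 satisfied
(2,5)S 3/3 satisfied
(3,1)N 3/3 satisfied
(3,2)N 2/2 satisfied
(3,4)S 3/3 satisfied
(3,5)S 3/3 satisfied
(4,1)N 2/2 satisfied
(4,3)S 2/2 satisfied
(4,4)S 3/3 satisfied
(4,5)S 3/3 satisfied
(4,6)S 1/2 satisfied
(5,1)N 2/2 satisfied
(5,3)S 1/1 satisfied
(5,6)N 1/2 satisfied
(6,1)N 2/2 satisfied
(6,5)N 1/2 satisfied
(6,6)N 2/2 satisfied
(7,1)N 2/2 satisfied
(7,2)N 2/2 satisfied
(7,3)N 1/1 satisfied
(7,5)S 0/1 not
Unsatisfied: (7,5) — 1 in total.

1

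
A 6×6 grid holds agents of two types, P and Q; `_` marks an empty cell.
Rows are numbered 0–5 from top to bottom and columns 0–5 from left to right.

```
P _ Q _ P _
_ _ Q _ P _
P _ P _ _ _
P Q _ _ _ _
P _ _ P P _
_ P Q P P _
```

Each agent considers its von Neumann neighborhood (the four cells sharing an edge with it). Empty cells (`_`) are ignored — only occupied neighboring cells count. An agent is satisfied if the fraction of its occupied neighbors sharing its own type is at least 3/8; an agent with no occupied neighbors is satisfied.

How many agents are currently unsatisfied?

4

Row 0: (0,0)P 0/0 ok · (0,2)Q 1/1 ok · (0,4)P 1/1 ok
Row 1: (1,2)Q 1/2 ok · (1,4)P 1/1 ok
Row 2: (2,0)P 1/1 ok · (2,2)P 0/1 unhappy
Row 3: (3,0)P 2/3 ok · (3,1)Q 0/1 unhappy
Row 4: (4,0)P 1/1 ok · (4,3)P 2/2 ok · (4,4)P 2/2 ok
Row 5: (5,1)P 0/1 unhappy · (5,2)Q 0/2 unhappy · (5,3)P 2/3 ok · (5,4)P 2/2 ok
Unsatisfied: (2,2), (3,1), (5,1), (5,2) — 4 in total.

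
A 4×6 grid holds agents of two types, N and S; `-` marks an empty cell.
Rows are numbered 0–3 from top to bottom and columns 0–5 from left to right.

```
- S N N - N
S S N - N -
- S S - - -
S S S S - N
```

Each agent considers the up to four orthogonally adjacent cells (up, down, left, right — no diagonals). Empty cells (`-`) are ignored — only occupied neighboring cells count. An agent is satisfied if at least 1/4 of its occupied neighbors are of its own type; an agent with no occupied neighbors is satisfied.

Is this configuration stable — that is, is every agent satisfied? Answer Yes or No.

Row 0: (0,1)S 1/2 satisfied · (0,2)N 2/3 satisfied · (0,3)N 1/1 satisfied · (0,5)N 0/0 satisfied
Row 1: (1,0)S 1/1 satisfied · (1,1)S 3/4 satisfied · (1,2)N 1/3 satisfied · (1,4)N 0/0 satisfied
Row 2: (2,1)S 3/3 satisfied · (2,2)S 2/3 satisfied
Row 3: (3,0)S 1/1 satisfied · (3,1)S 3/3 satisfied · (3,2)S 3/3 satisfied · (3,3)S 1/1 satisfied · (3,5)N 0/0 satisfied
All meet the threshold, so the configuration is stable.

Yes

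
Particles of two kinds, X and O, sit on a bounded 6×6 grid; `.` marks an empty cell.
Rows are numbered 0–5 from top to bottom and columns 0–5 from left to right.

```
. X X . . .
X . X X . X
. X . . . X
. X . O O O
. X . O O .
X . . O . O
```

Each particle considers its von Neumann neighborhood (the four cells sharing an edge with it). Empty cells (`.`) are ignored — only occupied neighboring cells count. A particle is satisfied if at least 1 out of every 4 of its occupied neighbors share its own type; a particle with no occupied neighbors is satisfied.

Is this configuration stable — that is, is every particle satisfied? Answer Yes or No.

Yes

(0,1)X 1/1 ✓
(0,2)X 2/2 ✓
(1,0)X 0/0 ✓
(1,2)X 2/2 ✓
(1,3)X 1/1 ✓
(1,5)X 1/1 ✓
(2,1)X 1/1 ✓
(2,5)X 1/2 ✓
(3,1)X 2/2 ✓
(3,3)O 2/2 ✓
(3,4)O 3/3 ✓
(3,5)O 1/2 ✓
(4,1)X 1/1 ✓
(4,3)O 3/3 ✓
(4,4)O 2/2 ✓
(5,0)X 0/0 ✓
(5,3)O 1/1 ✓
(5,5)O 0/0 ✓
All meet the threshold, so the configuration is stable.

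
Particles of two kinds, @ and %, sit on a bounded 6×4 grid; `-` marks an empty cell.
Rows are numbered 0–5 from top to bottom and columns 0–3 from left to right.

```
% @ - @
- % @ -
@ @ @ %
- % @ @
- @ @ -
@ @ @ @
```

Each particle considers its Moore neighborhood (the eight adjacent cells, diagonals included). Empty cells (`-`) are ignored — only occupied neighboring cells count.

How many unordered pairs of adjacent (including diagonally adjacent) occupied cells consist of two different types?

16

Scan each occupied cell's neighbors to the right and below (and the two forward diagonals) so each pair is counted once.
From row 0: 2 unlike of 5 pairs (running 2/5).
From row 1: 5 unlike of 7 pairs (running 7/12).
From row 2: 6 unlike of 11 pairs (running 13/23).
From row 3: 3 unlike of 7 pairs (running 16/30).
From row 4: 0 unlike of 7 pairs (running 16/37).
From row 5: 0 unlike of 3 pairs (running 16/40).
Total adjacent occupied pairs: 40; unlike-type pairs: 16.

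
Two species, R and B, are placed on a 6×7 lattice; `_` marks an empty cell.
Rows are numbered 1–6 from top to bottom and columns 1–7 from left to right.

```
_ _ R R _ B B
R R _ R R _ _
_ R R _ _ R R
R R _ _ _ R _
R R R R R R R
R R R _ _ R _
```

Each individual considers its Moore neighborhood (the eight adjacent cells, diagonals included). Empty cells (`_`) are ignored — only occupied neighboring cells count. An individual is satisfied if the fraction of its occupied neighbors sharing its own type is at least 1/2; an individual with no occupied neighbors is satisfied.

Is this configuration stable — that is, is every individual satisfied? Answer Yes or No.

Row 1: (1,3)R 3/3 ok · (1,4)R 3/3 ok · (1,6)B 1/2 ok · (1,7)B 1/1 ok
Row 2: (2,1)R 2/2 ok · (2,2)R 4/4 ok · (2,4)R 4/4 ok · (2,5)R 3/4 ok
Row 3: (3,2)R 5/5 ok · (3,3)R 4/4 ok · (3,6)R 3/3 ok · (3,7)R 2/2 ok
Row 4: (4,1)R 4/4 ok · (4,2)R 6/6 ok · (4,6)R 5/5 ok
Row 5: (5,1)R 5/5 ok · (5,2)R 7/7 ok · (5,3)R 5/5 ok · (5,4)R 3/3 ok · (5,5)R 4/4 ok · (5,6)R 4/4 ok · (5,7)R 3/3 ok
Row 6: (6,1)R 3/3 ok · (6,2)R 5/5 ok · (6,3)R 4/4 ok · (6,6)R 3/3 ok
All meet the threshold, so the configuration is stable.

Yes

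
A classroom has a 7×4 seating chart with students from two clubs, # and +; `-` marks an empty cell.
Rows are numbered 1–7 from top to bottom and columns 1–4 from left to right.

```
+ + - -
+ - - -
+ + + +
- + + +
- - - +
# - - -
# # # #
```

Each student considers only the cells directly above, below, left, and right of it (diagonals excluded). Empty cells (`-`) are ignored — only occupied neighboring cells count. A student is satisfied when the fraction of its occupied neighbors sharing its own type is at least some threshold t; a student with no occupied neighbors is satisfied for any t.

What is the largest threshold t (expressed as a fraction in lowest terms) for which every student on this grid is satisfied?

1/1

Row 1: (1,1)+ 2/2 · (1,2)+ 1/1
Row 2: (2,1)+ 2/2
Row 3: (3,1)+ 2/2 · (3,2)+ 3/3 · (3,3)+ 3/3 · (3,4)+ 2/2
Row 4: (4,2)+ 2/2 · (4,3)+ 3/3 · (4,4)+ 3/3
Row 5: (5,4)+ 1/1
Row 6: (6,1)# 1/1
Row 7: (7,1)# 2/2 · (7,2)# 2/2 · (7,3)# 2/2 · (7,4)# 1/1
The smallest same-type fraction is 2/2 at (1,1), which reduces to 1/1. Any threshold above that leaves this student unsatisfied.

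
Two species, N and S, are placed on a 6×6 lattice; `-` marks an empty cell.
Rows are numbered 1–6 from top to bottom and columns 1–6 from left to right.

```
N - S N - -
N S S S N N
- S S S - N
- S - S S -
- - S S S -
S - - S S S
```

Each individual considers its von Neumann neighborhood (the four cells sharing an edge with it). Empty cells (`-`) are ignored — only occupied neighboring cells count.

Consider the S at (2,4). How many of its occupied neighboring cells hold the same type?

2

Occupied neighbors of (2,4): (1,4)=N, (3,4)=S, (2,3)=S, (2,5)=N.
Same type (S): 2 of 4.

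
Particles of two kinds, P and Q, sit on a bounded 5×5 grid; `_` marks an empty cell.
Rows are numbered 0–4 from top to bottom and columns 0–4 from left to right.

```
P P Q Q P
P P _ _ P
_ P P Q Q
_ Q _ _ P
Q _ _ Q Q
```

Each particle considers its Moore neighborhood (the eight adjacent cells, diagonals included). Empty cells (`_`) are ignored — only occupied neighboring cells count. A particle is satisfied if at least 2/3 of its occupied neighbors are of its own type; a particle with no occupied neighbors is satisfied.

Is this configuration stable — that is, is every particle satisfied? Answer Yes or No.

No

Row 0: (0,0)P 3/3 ok · (0,1)P 3/4 ok · (0,2)Q 1/3 unhappy · (0,3)Q 1/3 unhappy · (0,4)P 1/2 unhappy
Row 1: (1,0)P 4/4 ok · (1,1)P 5/6 ok · (1,4)P 1/4 unhappy
Row 2: (2,1)P 3/4 ok · (2,2)P 2/4 unhappy · (2,3)Q 1/4 unhappy · (2,4)Q 1/3 unhappy
Row 3: (3,1)Q 1/3 unhappy · (3,4)P 0/4 unhappy
Row 4: (4,0)Q 1/1 ok · (4,3)Q 1/2 unhappy · (4,4)Q 1/2 unhappy
For instance (0,2) has only 1/3 same-type neighbors, below 2/3.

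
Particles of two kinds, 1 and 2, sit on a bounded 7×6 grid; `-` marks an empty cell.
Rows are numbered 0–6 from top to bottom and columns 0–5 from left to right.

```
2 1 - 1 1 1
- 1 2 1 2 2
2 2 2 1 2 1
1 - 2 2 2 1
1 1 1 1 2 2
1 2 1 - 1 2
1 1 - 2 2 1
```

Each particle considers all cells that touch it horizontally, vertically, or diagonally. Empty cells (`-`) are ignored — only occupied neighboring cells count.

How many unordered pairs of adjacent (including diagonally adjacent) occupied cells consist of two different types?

Scan each occupied cell's neighbors to the right and below (and the two forward diagonals) so each pair is counted once.
Row 0: 2(0,0)–1(0,1)≠ 2(0,0)–1(1,1)≠ 1(0,1)–1(1,1)= 1(0,1)–2(1,2)≠ 1(0,3)–1(0,4)= 1(0,3)–1(1,3)= 1(0,3)–2(1,4)≠ 1(0,3)–2(1,2)≠ 1(0,4)–1(0,5)= 1(0,4)–2(1,4)≠ 1(0,4)–2(1,5)≠ 1(0,4)–1(1,3)= 1(0,5)–2(1,5)≠ 1(0,5)–2(1,4)≠  → 9/14 unlike.
Row 1: 1(1,1)–2(1,2)≠ 1(1,1)–2(2,1)≠ 1(1,1)–2(2,2)≠ 1(1,1)–2(2,0)≠ 2(1,2)–1(1,3)≠ 2(1,2)–2(2,2)= 2(1,2)–1(2,3)≠ 2(1,2)–2(2,1)= 1(1,3)–2(1,4)≠ 1(1,3)–1(2,3)= 1(1,3)–2(2,4)≠ 1(1,3)–2(2,2)≠ 2(1,4)–2(1,5)= 2(1,4)–2(2,4)= 2(1,4)–1(2,5)≠ 2(1,4)–1(2,3)≠ 2(1,5)–1(2,5)≠ 2(1,5)–2(2,4)=  → 12/18 unlike.
Row 2: 2(2,0)–2(2,1)= 2(2,0)–1(3,0)≠ 2(2,1)–2(2,2)= 2(2,1)–2(3,2)= 2(2,1)–1(3,0)≠ 2(2,2)–1(2,3)≠ 2(2,2)–2(3,2)= 2(2,2)–2(3,3)= 1(2,3)–2(2,4)≠ 1(2,3)–2(3,3)≠ 1(2,3)–2(3,4)≠ 1(2,3)–2(3,2)≠ 2(2,4)–1(2,5)≠ 2(2,4)–2(3,4)= 2(2,4)–1(3,5)≠ 2(2,4)–2(3,3)= 1(2,5)–1(3,5)= 1(2,5)–2(3,4)≠  → 10/18 unlike.
Row 3: 1(3,0)–1(4,0)= 1(3,0)–1(4,1)= 2(3,2)–2(3,3)= 2(3,2)–1(4,2)≠ 2(3,2)–1(4,3)≠ 2(3,2)–1(4,1)≠ 2(3,3)–2(3,4)= 2(3,3)–1(4,3)≠ 2(3,3)–2(4,4)= 2(3,3)–1(4,2)≠ 2(3,4)–1(3,5)≠ 2(3,4)–2(4,4)= 2(3,4)–2(4,5)= 2(3,4)–1(4,3)≠ 1(3,5)–2(4,5)≠ 1(3,5)–2(4,4)≠  → 9/16 unlike.
Row 4: 1(4,0)–1(4,1)= 1(4,0)–1(5,0)= 1(4,0)–2(5,1)≠ 1(4,1)–1(4,2)= 1(4,1)–2(5,1)≠ 1(4,1)–1(5,2)= 1(4,1)–1(5,0)= 1(4,2)–1(4,3)= 1(4,2)–1(5,2)= 1(4,2)–2(5,1)≠ 1(4,3)–2(4,4)≠ 1(4,3)–1(5,4)= 1(4,3)–1(5,2)= 2(4,4)–2(4,5)= 2(4,4)–1(5,4)≠ 2(4,4)–2(5,5)= 2(4,5)–2(5,5)= 2(4,5)–1(5,4)≠  → 6/18 unlike.
Row 5: 1(5,0)–2(5,1)≠ 1(5,0)–1(6,0)= 1(5,0)–1(6,1)= 2(5,1)–1(5,2)≠ 2(5,1)–1(6,1)≠ 2(5,1)–1(6,0)≠ 1(5,2)–2(6,3)≠ 1(5,2)–1(6,1)= 1(5,4)–2(5,5)≠ 1(5,4)–2(6,4)≠ 1(5,4)–1(6,5)= 1(5,4)–2(6,3)≠ 2(5,5)–1(6,5)≠ 2(5,5)–2(6,4)=  → 9/14 unlike.
Row 6: 1(6,0)–1(6,1)= 2(6,3)–2(6,4)= 2(6,4)–1(6,5)≠  → 1/3 unlike.
Total adjacent occupied pairs: 101; unlike-type pairs: 56.

56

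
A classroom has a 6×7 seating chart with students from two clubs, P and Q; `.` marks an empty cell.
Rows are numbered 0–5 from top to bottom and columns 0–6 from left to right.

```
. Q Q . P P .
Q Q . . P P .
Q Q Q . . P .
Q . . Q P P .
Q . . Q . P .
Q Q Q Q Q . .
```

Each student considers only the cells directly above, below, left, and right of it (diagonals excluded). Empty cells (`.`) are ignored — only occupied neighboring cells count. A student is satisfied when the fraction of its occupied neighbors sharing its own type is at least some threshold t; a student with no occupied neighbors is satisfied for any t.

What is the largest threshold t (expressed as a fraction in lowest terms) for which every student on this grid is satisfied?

1/2

Row 0: (0,1)Q 2/2 · (0,2)Q 1/1 · (0,4)P 2/2 · (0,5)P 2/2
Row 1: (1,0)Q 2/2 · (1,1)Q 3/3 · (1,4)P 2/2 · (1,5)P 3/3
Row 2: (2,0)Q 3/3 · (2,1)Q 3/3 · (2,2)Q 1/1 · (2,5)P 2/2
Row 3: (3,0)Q 2/2 · (3,3)Q 1/2 · (3,4)P 1/2 · (3,5)P 3/3
Row 4: (4,0)Q 2/2 · (4,3)Q 2/2 · (4,5)P 1/1
Row 5: (5,0)Q 2/2 · (5,1)Q 2/2 · (5,2)Q 2/2 · (5,3)Q 3/3 · (5,4)Q 1/1
The smallest same-type fraction is 1/2 at (3,3), which reduces to 1/2. Any threshold above that leaves this student unsatisfied.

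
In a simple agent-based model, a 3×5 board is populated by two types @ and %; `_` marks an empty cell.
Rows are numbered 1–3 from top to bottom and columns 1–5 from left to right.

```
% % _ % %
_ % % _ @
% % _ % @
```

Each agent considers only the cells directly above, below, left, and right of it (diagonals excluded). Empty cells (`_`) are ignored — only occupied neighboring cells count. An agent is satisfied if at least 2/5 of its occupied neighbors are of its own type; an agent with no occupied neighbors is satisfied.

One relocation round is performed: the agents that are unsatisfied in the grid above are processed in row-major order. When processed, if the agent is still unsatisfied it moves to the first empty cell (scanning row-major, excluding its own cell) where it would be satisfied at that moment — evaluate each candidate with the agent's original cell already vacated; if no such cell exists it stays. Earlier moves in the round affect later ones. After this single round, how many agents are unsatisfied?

Initially unsatisfied (in order): (3,4).
  (3,4) → (1,3).
Resulting grid:
% % % % %
_ % % _ @
% % _ _ @
All satisfied now.

0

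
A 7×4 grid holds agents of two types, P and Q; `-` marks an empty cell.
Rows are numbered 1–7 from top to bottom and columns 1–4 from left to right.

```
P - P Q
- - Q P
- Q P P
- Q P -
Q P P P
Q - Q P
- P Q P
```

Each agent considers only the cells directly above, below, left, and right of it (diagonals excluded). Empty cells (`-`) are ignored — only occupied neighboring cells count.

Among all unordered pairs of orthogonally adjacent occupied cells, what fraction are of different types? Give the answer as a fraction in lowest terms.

13/24

Scan each occupied cell's neighbors to the right and below so each pair is counted once.
Row 1: P(1,3)–Q(1,4)≠ P(1,3)–Q(2,3)≠ Q(1,4)–P(2,4)≠  → 3/3 unlike.
Row 2: Q(2,3)–P(2,4)≠ Q(2,3)–P(3,3)≠ P(2,4)–P(3,4)=  → 2/3 unlike.
Row 3: Q(3,2)–P(3,3)≠ Q(3,2)–Q(4,2)= P(3,3)–P(3,4)= P(3,3)–P(4,3)=  → 1/4 unlike.
Row 4: Q(4,2)–P(4,3)≠ Q(4,2)–P(5,2)≠ P(4,3)–P(5,3)=  → 2/3 unlike.
Row 5: Q(5,1)–P(5,2)≠ Q(5,1)–Q(6,1)= P(5,2)–P(5,3)= P(5,3)–P(5,4)= P(5,3)–Q(6,3)≠ P(5,4)–P(6,4)=  → 2/6 unlike.
Row 6: Q(6,3)–P(6,4)≠ Q(6,3)–Q(7,3)= P(6,4)–P(7,4)=  → 1/3 unlike.
Row 7: P(7,2)–Q(7,3)≠ Q(7,3)–P(7,4)≠  → 2/2 unlike.
Total adjacent occupied pairs: 24; unlike-type pairs: 13.
13/24 is already in lowest terms.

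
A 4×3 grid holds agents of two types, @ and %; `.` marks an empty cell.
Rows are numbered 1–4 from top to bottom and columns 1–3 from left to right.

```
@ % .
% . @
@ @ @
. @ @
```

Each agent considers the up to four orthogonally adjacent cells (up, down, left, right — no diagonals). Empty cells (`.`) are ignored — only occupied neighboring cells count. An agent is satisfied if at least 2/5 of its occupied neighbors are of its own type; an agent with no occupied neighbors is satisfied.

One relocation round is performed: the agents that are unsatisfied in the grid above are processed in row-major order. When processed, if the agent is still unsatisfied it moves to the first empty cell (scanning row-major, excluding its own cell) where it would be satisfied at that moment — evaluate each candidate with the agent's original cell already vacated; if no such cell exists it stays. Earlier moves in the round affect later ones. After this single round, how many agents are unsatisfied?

Initially unsatisfied (in order): (1,1), (1,2), (2,1).
  (1,1) → (1,3).
  (1,2) → (1,1).
  (2,1): now satisfied by earlier moves; stays.
Resulting grid:
% . @
% . @
@ @ @
. @ @
All satisfied now.

0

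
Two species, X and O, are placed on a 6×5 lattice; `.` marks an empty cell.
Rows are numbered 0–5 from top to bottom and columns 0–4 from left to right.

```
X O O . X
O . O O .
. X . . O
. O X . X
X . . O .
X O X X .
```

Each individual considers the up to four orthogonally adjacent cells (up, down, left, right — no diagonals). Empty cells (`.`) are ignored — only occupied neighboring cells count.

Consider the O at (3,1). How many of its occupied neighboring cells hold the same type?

Occupied neighbors of (3,1): (2,1)=X, (3,2)=X.
Same type (O): 0 of 2.

0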